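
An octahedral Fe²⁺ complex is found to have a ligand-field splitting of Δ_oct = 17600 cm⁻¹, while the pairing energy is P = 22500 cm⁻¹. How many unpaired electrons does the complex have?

4

Fe²⁺: group 8, so d-count = 8 − 2 = 6.
With Δ_oct < P the complex is high-spin.
That gives t2g^4 e_g^2.
Unpaired electrons: 4.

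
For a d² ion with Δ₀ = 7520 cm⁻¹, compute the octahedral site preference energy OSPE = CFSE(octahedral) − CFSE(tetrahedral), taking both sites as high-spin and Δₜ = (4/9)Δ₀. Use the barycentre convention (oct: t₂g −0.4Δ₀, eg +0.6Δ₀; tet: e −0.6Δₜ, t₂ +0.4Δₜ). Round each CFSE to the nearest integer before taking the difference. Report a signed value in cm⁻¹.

-2005

In an octahedral site d² (HS) is t2g^2 e_g^0, giving CFSE(oct) = -0.8Δ₀ = -6016 cm⁻¹.
Tetrahedral e^2 t2^0 gives -1.2Δₜ = -1.2 × (4/9) × 7520 = -4011 cm⁻¹.
Subtracting, OSPE = -6016 − (-4011) = -2005 cm⁻¹.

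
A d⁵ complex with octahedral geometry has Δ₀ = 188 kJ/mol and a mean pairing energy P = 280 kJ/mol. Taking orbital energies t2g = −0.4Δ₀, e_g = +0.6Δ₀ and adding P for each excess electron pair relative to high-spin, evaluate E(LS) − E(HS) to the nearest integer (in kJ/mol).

High-spin: t2g^3 e_g^2, CFSE = 0.0Δ₀ = 0 kJ/mol.
Low-spin t2g^5 e_g^0 gives -2.0Δ₀ = -376 kJ/mol, but forming 2 extra pairs costs 2P = 560 kJ/mol, so E(LS) = -376 + 560 = 184 kJ/mol.
Thus E(LS) − E(HS) = 184 kJ/mol.

184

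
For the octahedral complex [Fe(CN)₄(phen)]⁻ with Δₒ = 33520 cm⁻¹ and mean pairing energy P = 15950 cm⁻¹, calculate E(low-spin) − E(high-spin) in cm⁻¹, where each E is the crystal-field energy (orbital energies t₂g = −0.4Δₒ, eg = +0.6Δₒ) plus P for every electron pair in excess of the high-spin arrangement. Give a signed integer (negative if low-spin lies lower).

-35140

Ligand charges: 4×(-1) from CN⁻ and 1×(+0) from phen sum to -4; with overall charge -1, Fe is +3.
Group 8 minus oxidation state +3 gives a d⁵ configuration for Fe³⁺.
In the high-spin limit (t₂g³ eg²) the orbital term is 0.0Δₒ = 0 cm⁻¹, with no excess pairing.
Low-spin t₂g⁵ eg⁰ gives -2.0Δₒ = -67040 cm⁻¹, but forming 2 extra pairs costs 2P = 31900 cm⁻¹, so E(LS) = -67040 + 31900 = -35140 cm⁻¹.
The difference is -35140 − (0) = -35140 cm⁻¹, so low-spin lies lower.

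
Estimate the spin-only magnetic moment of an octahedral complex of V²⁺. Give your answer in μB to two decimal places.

3.87 μB

V sits in group 5; removing 2 electrons leaves V²⁺ with 5 − 2 = 3 d electrons.
Configuration: t2g^3 e_g^0 → 3 unpaired electrons.
μ(spin-only) = √[3(3+2)] = √15 ≈ 3.87 μB.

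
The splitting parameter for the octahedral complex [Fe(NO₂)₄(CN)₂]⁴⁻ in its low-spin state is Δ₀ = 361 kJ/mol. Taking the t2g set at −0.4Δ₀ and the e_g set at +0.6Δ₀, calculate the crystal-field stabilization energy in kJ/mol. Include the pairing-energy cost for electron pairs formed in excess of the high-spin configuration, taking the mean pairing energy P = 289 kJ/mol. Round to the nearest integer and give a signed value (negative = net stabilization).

Ligand charges: 4×(-1) from NO₂⁻ and 2×(-1) from CN⁻ sum to -6; with overall charge -4, Fe is +2.
Fe is in group 8, so Fe²⁺ is d⁶ (8 − 2 = 6).
Configuration: t2g^6 e_g^0.
Orbital CFSE = 6(-0.4) + 0(0.6) = -2.4Δ₀ = -2.4 × 361 = -866 kJ/mol.
Relative to high-spin t2g^4 e_g^2 (1 paired), the low-spin configuration has 2 additional pairs, contributing +2 × 289 = +578 kJ/mol.
Combining: -866 + 578 = -288 kJ/mol.

-288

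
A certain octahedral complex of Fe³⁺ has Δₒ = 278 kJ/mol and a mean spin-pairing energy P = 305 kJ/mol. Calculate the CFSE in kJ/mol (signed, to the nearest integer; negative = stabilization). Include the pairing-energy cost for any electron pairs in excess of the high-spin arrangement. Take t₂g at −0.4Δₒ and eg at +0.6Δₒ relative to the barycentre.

0

Fe³⁺: group 8, so d-count = 8 − 3 = 5.
Δₒ < P, so pairing is avoided: the ground state is high-spin.
Configuration: t₂g³ eg².
Orbital CFSE = 0.0Δₒ = 0.0 × 278 = 0 kJ/mol.
High-spin has no excess pairs, so no pairing correction applies.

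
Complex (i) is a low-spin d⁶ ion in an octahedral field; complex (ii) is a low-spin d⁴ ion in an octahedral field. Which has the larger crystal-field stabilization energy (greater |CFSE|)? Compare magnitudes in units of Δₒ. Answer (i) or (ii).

(i)

(i): t2g^6 e_g^0, CFSE = -2.4Δₒ.
(ii): t₂g⁴ eg⁰, CFSE = -1.6Δₒ.
So (i) has the larger |CFSE|.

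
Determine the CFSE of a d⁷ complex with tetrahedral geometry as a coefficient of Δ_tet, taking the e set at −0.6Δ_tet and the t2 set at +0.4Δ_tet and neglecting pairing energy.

Tetrahedral fields are weak (Δₜ ≈ 4/9 Δₒ), so electrons fill high-spin.
Configuration: e^4 t2^3.
CFSE = 4(-0.6Δ_tet) + 3(0.4Δ_tet) = -2.4Δ_tet + 1.2Δ_tet = -1.2Δ_tet.

-1.2 Δ_tet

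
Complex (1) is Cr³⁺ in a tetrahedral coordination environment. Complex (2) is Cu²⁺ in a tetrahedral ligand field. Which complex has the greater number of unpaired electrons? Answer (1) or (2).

(1)

(1): Cr is in group 6, so Cr³⁺ is d³ (6 − 3 = 3); Tetrahedral fields are weak (Δₜ ≈ 4/9 Δₒ), so electrons fill high-spin; e² t₂¹ → 3 unpaired.
(2): Cu sits in group 11; removing 2 electrons leaves Cu²⁺ with 11 − 2 = 9 d electrons; With tetrahedral geometry the complex is necessarily high-spin; e⁴ t₂⁵ → 1 unpaired.
So (1) has more unpaired electrons.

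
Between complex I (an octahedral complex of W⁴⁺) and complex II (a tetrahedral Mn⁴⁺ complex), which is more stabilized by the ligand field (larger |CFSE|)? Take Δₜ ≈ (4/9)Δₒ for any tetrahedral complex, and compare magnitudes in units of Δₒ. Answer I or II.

I

I: W sits in group 6; removing 4 electrons leaves W⁴⁺ with 6 − 4 = 2 d electrons; For octahedral d² the high- and low-spin configurations coincide; t₂g² eg⁰, CFSE = -0.8Δₒ.
II: Mn is in group 7, so Mn⁴⁺ is d³ (7 − 4 = 3); With tetrahedral geometry the complex is necessarily high-spin; e^2 t2^1, CFSE = -0.8Δₜ ≈ -0.36Δₒ.
So I has the larger |CFSE|.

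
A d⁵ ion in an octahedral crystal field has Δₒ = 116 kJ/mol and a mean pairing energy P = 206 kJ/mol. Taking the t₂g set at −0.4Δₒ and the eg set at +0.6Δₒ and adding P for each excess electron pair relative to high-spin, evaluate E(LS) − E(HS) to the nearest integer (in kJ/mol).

180

In the high-spin limit (t₂g³ eg²) the orbital term is 0.0Δₒ = 0 kJ/mol, with no excess pairing.
Low-spin t₂g⁵ eg⁰ gives -2.0Δₒ = -232 kJ/mol, but forming 2 extra pairs costs 2P = 412 kJ/mol, so E(LS) = -232 + 412 = 180 kJ/mol.
E(LS) − E(HS) = 180 − (0) = 180 kJ/mol.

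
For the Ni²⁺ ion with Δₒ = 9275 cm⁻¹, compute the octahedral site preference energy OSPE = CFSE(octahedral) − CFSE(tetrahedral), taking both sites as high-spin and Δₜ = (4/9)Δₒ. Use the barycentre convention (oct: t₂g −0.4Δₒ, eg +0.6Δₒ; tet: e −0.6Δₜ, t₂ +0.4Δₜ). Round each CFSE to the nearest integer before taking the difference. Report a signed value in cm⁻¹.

-7832

Group 10 minus oxidation state +2 gives a d⁸ configuration for Ni²⁺.
Octahedral (high-spin): t₂g⁶ eg², CFSE = 6(−0.4) + 2(+0.6) = -1.2Δₒ = -1.2 × 9275 = -11130 cm⁻¹.
Tetrahedral: e⁴ t₂⁴, CFSE = 4(−0.6) + 4(+0.4) = -0.8Δₜ = -0.8 × (4/9) × 9275 = -3298 cm⁻¹.
Subtracting, OSPE = -11130 − (-3298) = -7832 cm⁻¹.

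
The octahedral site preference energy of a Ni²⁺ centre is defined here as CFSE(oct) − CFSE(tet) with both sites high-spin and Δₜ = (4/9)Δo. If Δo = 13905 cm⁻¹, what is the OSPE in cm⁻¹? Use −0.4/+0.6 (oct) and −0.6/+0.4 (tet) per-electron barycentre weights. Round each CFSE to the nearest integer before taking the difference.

Ni sits in group 10; removing 2 electrons leaves Ni²⁺ with 10 − 2 = 8 d electrons.
In an octahedral site d⁸ (HS) is t₂g⁶ eg², giving CFSE(oct) = -1.2Δo = -16686 cm⁻¹.
Tetrahedral: e⁴ t₂⁴, CFSE = 4(−0.6) + 4(+0.4) = -0.8Δₜ = -0.8 × (4/9) × 13905 = -4944 cm⁻¹.
Subtracting, OSPE = -16686 − (-4944) = -11742 cm⁻¹.

-11742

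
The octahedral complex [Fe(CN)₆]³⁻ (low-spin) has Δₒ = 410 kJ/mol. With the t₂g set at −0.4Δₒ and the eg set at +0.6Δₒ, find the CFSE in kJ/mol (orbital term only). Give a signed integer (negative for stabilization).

-820

Each CN⁻ contributes -1; 6 × (-1) = -6. With overall charge -3, Fe is in the +3 oxidation state.
Fe is in group 8, so Fe³⁺ is d⁵ (8 − 3 = 5).
Electron filling gives t₂g⁵ eg⁰.
The orbital stabilization is -2.0Δₒ = -2.0 × 410 = -820 kJ/mol.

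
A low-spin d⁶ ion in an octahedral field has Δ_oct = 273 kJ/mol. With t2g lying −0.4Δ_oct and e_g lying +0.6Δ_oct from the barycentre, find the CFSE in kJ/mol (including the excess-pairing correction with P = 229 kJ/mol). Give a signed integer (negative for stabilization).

-197

Configuration: t2g^6 e_g^0.
Orbital CFSE = 6(-0.4) + 0(0.6) = -2.4Δ_oct = -2.4 × 273 = -655 kJ/mol.
High-spin d⁶ would be t2g^4 e_g^2 with 1 pair; low-spin has 3, so 2 excess pairs cost +2P = +458 kJ/mol.
Net CFSE = -655 + 458 = -197 kJ/mol.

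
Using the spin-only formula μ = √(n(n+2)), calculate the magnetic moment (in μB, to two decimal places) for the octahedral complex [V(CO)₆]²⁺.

3.87 μB

CO is neutral, so the +2 overall charge sits on V: oxidation state +2.
V²⁺: group 5, so d-count = 5 − 2 = 3.
For octahedral d³ the high- and low-spin configurations coincide.
Configuration: t₂g³ eg⁰ → 3 unpaired electrons.
μ(spin-only) = √[3(3+2)] = √15 ≈ 3.87 μB.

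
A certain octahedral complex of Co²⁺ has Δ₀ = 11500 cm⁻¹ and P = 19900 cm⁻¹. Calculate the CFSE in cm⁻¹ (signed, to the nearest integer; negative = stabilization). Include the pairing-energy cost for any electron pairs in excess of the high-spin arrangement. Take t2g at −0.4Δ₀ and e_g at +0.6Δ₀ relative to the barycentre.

-9200

Co is in group 9, so Co²⁺ is d⁷ (9 − 2 = 7).
Since Δ₀ = 11500 cm⁻¹ < P = 19900 cm⁻¹, the complex adopts the high-spin configuration.
Filling d⁷ accordingly: t2g^5 e_g^2.
Orbital CFSE = -0.8Δ₀ = -0.8 × 11500 = -9200 cm⁻¹.
High-spin has no excess pairs, so no pairing correction applies.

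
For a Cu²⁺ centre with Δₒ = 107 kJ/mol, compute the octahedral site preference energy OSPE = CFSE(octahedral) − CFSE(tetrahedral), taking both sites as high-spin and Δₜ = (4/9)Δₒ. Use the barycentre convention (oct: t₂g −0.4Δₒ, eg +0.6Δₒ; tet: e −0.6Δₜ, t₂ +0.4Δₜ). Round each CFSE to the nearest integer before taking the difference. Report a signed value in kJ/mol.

-45

Cu²⁺: group 11, so d-count = 11 − 2 = 9.
Octahedral (high-spin): t2g^6 e_g^3, CFSE = 6(−0.4) + 3(+0.6) = -0.6Δₒ = -0.6 × 107 = -64 kJ/mol.
In a tetrahedral site the filling is e^4 t2^5: CFSE(tet) = -0.4Δₜ = -0.4 × (4/9)(107) = -19 kJ/mol.
OSPE = CFSE(oct) − CFSE(tet) = -64 − (-19) = -45 kJ/mol.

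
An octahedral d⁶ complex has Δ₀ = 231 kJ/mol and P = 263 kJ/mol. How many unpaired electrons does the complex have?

With Δ₀ < P the complex is high-spin.
Configuration: t2g^4 e_g^2.
Unpaired electrons: 4.

4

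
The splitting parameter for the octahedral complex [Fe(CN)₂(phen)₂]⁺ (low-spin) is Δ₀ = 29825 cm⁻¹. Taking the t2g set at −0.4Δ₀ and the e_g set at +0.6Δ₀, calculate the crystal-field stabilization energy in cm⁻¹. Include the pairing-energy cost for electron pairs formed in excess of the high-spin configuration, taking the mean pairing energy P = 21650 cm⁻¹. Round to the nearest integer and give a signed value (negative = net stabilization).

-16350

Ligand charges: 2×(-1) from CN⁻ and 2×(+0) from phen sum to -2; with overall charge +1, Fe is +3.
Group 8 minus oxidation state +3 gives a d⁵ configuration for Fe³⁺.
The d⁵ electrons fill as t2g^5 e_g^0.
Orbital CFSE = 5(-0.4) + 0(0.6) = -2.0Δ₀ = -2.0 × 29825 = -59650 cm⁻¹.
Relative to high-spin t2g^3 e_g^2 (0 paired), the low-spin configuration has 2 additional pairs, contributing +2 × 21650 = +43300 cm⁻¹.
Overall CFSE = -59650 + 43300 = -16350 cm⁻¹.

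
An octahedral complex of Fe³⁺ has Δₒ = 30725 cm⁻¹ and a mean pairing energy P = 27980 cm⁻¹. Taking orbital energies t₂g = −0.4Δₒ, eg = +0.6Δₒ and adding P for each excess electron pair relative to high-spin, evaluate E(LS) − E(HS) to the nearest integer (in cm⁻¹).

Fe is in group 8, so Fe³⁺ is d⁵ (8 − 3 = 5).
High-spin: t₂g³ eg², CFSE = 0.0Δₒ = 0 cm⁻¹.
For low-spin the configuration is t₂g⁵ eg⁰: orbital energy -2.0 × 30725 = -61450 cm⁻¹, and 2 additional pairs relative to high-spin add 55960 cm⁻¹, giving -5490 cm⁻¹.
Thus E(LS) − E(HS) = -5490 cm⁻¹.

-5490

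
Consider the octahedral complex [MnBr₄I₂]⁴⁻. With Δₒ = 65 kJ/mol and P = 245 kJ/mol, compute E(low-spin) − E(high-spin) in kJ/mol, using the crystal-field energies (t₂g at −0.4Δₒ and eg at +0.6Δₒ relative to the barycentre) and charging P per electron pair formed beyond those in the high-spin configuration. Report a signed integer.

360

Ligand charges: 4×(-1) from Br⁻ and 2×(-1) from I⁻ sum to -6; with overall charge -4, Mn is +2.
Mn sits in group 7; removing 2 electrons leaves Mn²⁺ with 7 − 2 = 5 d electrons.
High-spin d⁵ fills as t₂g³ eg² with CFSE 3(−0.4) + 2(+0.6) = 0.0Δₒ = 0 kJ/mol.
Low-spin: t₂g⁵ eg⁰, orbital CFSE = -2.0Δₒ = -130 kJ/mol; plus 2 excess pairs × P = +490 kJ/mol; total 360 kJ/mol.
Thus E(LS) − E(HS) = 360 kJ/mol.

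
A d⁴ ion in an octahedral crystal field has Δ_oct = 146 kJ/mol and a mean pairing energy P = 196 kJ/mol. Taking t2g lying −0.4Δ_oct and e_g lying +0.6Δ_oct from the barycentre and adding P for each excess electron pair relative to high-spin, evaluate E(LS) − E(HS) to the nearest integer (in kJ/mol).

50

High-spin: t2g^3 e_g^1, CFSE = -0.6Δ_oct = -88 kJ/mol.
Low-spin: t2g^4 e_g^0, orbital CFSE = -1.6Δ_oct = -234 kJ/mol; plus 1 excess pair × P = +196 kJ/mol; total -38 kJ/mol.
Thus E(LS) − E(HS) = 50 kJ/mol.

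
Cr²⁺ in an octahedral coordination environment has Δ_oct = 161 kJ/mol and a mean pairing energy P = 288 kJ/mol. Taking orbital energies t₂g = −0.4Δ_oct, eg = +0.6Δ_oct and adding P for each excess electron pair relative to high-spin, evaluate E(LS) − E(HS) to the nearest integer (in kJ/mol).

Group 6 minus oxidation state +2 gives a d⁴ configuration for Cr²⁺.
High-spin d⁴ fills as t₂g³ eg¹ with CFSE 3(−0.4) + 1(+0.6) = -0.6Δ_oct = -97 kJ/mol.
Low-spin: t₂g⁴ eg⁰, orbital CFSE = -1.6Δ_oct = -258 kJ/mol; plus 1 excess pair × P = +288 kJ/mol; total 30 kJ/mol.
The difference is 30 − (-97) = 127 kJ/mol, so high-spin lies lower.

127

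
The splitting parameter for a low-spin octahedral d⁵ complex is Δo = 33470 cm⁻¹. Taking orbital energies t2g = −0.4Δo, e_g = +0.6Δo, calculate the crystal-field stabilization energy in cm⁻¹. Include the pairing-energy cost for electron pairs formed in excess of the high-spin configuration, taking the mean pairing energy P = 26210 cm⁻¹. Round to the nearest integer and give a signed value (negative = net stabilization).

Configuration: t2g^5 e_g^0.
The orbital stabilization is -2.0Δo = -2.0 × 33470 = -66940 cm⁻¹.
High-spin d⁵ would be t2g^3 e_g^2 with 0 pairs; low-spin has 2, so 2 excess pairs cost +2P = +52420 cm⁻¹.
Net CFSE = -66940 + 52420 = -14520 cm⁻¹.

-14520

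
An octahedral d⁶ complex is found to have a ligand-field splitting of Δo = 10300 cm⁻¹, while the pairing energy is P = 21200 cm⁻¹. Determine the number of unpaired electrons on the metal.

Δo < P, so pairing is avoided: the ground state is high-spin.
Configuration: t₂g⁴ eg².
Unpaired electrons: 4.

4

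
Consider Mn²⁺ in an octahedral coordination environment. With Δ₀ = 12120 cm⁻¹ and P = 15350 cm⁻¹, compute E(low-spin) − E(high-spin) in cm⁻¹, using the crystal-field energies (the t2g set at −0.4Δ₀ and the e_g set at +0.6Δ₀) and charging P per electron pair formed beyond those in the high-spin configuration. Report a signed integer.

6460

Mn is in group 7, so Mn²⁺ is d⁵ (7 − 2 = 5).
High-spin: t2g^3 e_g^2, CFSE = 0.0Δ₀ = 0 cm⁻¹.
Low-spin: t2g^5 e_g^0, orbital CFSE = -2.0Δ₀ = -24240 cm⁻¹; plus 2 excess pairs × P = +30700 cm⁻¹; total 6460 cm⁻¹.
The difference is 6460 − (0) = 6460 cm⁻¹, so high-spin lies lower.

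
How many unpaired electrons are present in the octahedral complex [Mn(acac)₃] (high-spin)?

Each acac⁻ contributes -1; 3 × (-1) = -3. With overall charge +0, Mn is in the +3 oxidation state.
Mn is in group 7, so Mn³⁺ is d⁴ (7 − 3 = 4).
Configuration: t2g^3 e_g^1, giving 4 unpaired electrons.

4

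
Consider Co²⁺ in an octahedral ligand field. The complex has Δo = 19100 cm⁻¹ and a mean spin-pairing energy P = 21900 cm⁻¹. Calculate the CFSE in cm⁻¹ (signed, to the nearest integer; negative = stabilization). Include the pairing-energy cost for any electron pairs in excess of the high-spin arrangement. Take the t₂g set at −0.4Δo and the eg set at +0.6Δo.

Group 9 minus oxidation state +2 gives a d⁷ configuration for Co²⁺.
Δo < P, so pairing is avoided: the ground state is high-spin.
Configuration: t₂g⁵ eg².
Orbital CFSE = -0.8Δo = -0.8 × 19100 = -15280 cm⁻¹.
High-spin has no excess pairs, so no pairing correction applies.

-15280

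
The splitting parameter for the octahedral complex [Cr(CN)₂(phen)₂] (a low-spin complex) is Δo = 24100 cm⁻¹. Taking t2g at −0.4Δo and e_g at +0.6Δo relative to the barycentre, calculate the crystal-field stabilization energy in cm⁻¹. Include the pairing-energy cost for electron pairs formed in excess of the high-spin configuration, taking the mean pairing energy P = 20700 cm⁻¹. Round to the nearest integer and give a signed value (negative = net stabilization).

-17860

Ligand charges: 2×(-1) from CN⁻ and 2×(+0) from phen sum to -2; with overall charge +0, Cr is +2.
Cr sits in group 6; removing 2 electrons leaves Cr²⁺ with 6 − 2 = 4 d electrons.
The d⁴ electrons fill as t2g^4 e_g^0.
The orbital stabilization is -1.6Δo = -1.6 × 24100 = -38560 cm⁻¹.
High-spin d⁴ would be t2g^3 e_g^1 with 0 pairs; low-spin has 1, so 1 excess pair costs +1P = +20700 cm⁻¹.
Combining: -38560 + 20700 = -17860 cm⁻¹.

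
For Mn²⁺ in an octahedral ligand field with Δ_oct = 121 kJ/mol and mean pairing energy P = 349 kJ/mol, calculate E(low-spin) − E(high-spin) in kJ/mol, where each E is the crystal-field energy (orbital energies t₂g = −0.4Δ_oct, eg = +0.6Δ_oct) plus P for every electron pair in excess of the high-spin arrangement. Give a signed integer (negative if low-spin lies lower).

Mn is in group 7, so Mn²⁺ is d⁵ (7 − 2 = 5).
High-spin: t₂g³ eg², CFSE = 0.0Δ_oct = 0 kJ/mol.
For low-spin the configuration is t₂g⁵ eg⁰: orbital energy -2.0 × 121 = -242 kJ/mol, and 2 additional pairs relative to high-spin add 698 kJ/mol, giving 456 kJ/mol.
Thus E(LS) − E(HS) = 456 kJ/mol.

456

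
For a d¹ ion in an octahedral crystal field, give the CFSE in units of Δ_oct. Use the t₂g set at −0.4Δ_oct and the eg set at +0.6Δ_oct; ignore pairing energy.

Configuration: t₂g¹ eg⁰.
CFSE = 1(-0.4Δ_oct) + 0(0.6Δ_oct) = -0.4Δ_oct + 0.0Δ_oct = -0.4Δ_oct.

-0.4 Δ_oct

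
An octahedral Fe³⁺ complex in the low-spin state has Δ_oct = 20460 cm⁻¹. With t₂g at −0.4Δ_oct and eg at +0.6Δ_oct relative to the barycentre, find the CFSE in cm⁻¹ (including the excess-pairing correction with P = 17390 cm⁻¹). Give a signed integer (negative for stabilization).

-6140

Group 8 minus oxidation state +3 gives a d⁵ configuration for Fe³⁺.
Configuration: t₂g⁵ eg⁰.
CFSE(orbital) = 5×(-0.4Δ_oct) + 0×(0.6Δ_oct) = -2.0Δ_oct; with Δ_oct = 20460 cm⁻¹ that is -40920 cm⁻¹.
Relative to high-spin t₂g³ eg² (0 paired), the low-spin configuration has 2 additional pairs, contributing +2 × 17390 = +34780 cm⁻¹.
Net CFSE = -40920 + 34780 = -6140 cm⁻¹.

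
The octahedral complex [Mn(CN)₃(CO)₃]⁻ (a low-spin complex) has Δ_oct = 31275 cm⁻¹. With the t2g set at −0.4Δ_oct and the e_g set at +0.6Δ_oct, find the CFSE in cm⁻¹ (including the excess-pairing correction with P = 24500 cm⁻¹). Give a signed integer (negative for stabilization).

Ligand charges: 3×(-1) from CN⁻ and 3×(+0) from CO sum to -3; with overall charge -1, Mn is +2.
Group 7 minus oxidation state +2 gives a d⁵ configuration for Mn²⁺.
Electron filling gives t2g^5 e_g^0.
The orbital stabilization is -2.0Δ_oct = -2.0 × 31275 = -62550 cm⁻¹.
Pairing penalty: 2 pairs vs 0 in the high-spin reference → 2 extra × P = 49000 cm⁻¹.
Combining: -62550 + 49000 = -13550 cm⁻¹.

-13550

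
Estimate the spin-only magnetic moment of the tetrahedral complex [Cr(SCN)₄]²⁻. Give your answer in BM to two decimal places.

Each SCN⁻ contributes -1; 4 × (-1) = -4. With overall charge -2, Cr is in the +2 oxidation state.
Cr sits in group 6; removing 2 electrons leaves Cr²⁺ with 6 − 2 = 4 d electrons.
Tetrahedral fields are weak (Δₜ ≈ 4/9 Δₒ), so electrons fill high-spin.
Configuration: e^2 t2^2 → 4 unpaired electrons.
μ(spin-only) = √[4(4+2)] = √24 ≈ 4.90 BM.

4.90 BM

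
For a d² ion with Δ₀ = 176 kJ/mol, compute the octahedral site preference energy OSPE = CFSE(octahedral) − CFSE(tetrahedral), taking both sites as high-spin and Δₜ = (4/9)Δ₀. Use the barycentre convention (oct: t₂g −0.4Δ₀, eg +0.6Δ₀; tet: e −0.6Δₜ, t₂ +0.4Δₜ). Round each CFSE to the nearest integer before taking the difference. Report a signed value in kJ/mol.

-47

In an octahedral site d² (HS) is t₂g² eg⁰, giving CFSE(oct) = -0.8Δ₀ = -141 kJ/mol.
Tetrahedral e² t₂⁰ gives -1.2Δₜ = -1.2 × (4/9) × 176 = -94 kJ/mol.
Subtracting, OSPE = -141 − (-94) = -47 kJ/mol.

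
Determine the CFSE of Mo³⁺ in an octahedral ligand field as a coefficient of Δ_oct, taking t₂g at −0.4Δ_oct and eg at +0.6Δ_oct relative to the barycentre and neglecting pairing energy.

-1.2 Δ_oct

Mo sits in group 6; removing 3 electrons leaves Mo³⁺ with 6 − 3 = 3 d electrons.
For octahedral d³ the high- and low-spin configurations coincide.
Configuration: t₂g³ eg⁰.
CFSE = 3(-0.4Δ_oct) + 0(0.6Δ_oct) = -1.2Δ_oct + 0.0Δ_oct = -1.2Δ_oct.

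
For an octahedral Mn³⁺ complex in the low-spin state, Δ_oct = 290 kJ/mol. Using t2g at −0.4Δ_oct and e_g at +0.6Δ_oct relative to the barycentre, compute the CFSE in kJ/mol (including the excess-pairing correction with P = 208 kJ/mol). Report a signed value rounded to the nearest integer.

Mn is in group 7, so Mn³⁺ is d⁴ (7 − 3 = 4).
Configuration: t2g^4 e_g^0.
CFSE(orbital) = 4×(-0.4Δ_oct) + 0×(0.6Δ_oct) = -1.6Δ_oct; with Δ_oct = 290 kJ/mol that is -464 kJ/mol.
High-spin d⁴ would be t2g^3 e_g^1 with 0 pairs; low-spin has 1, so 1 excess pair costs +1P = +208 kJ/mol.
Overall CFSE = -464 + 208 = -256 kJ/mol.

-256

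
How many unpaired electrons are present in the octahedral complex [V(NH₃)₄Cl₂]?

Ligand charges: 4×(+0) from NH₃ and 2×(-1) from Cl⁻ sum to -2; with overall charge +0, V is +2.
V sits in group 5; removing 2 electrons leaves V²⁺ with 5 − 2 = 3 d electrons.
Configuration: t₂g³ eg⁰, giving 3 unpaired electrons.

3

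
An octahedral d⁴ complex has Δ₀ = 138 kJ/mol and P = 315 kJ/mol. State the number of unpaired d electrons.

4

Here Δ₀ < P (138 < 315), so the high-spin state is favoured.
Filling d⁴ accordingly: t₂g³ eg¹.
Unpaired electrons: 4.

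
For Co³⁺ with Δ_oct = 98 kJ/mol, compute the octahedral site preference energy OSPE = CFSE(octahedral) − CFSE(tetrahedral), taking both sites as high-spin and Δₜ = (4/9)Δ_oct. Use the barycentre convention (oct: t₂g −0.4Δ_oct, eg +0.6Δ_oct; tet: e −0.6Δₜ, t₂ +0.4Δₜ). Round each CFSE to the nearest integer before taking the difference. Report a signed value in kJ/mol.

Co³⁺: group 9, so d-count = 9 − 3 = 6.
In an octahedral site d⁶ (HS) is t2g^4 e_g^2, giving CFSE(oct) = -0.4Δ_oct = -39 kJ/mol.
Tetrahedral: e^3 t2^3, CFSE = 3(−0.6) + 3(+0.4) = -0.6Δₜ = -0.6 × (4/9) × 98 = -26 kJ/mol.
OSPE = -39 − (-26) = -13 kJ/mol.

-13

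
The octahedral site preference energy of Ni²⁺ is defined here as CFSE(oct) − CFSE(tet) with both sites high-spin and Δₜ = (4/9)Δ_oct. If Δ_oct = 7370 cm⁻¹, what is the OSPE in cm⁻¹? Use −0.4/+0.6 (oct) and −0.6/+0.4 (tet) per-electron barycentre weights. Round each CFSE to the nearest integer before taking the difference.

-6224

Ni sits in group 10; removing 2 electrons leaves Ni²⁺ with 10 − 2 = 8 d electrons.
Octahedral (high-spin): t₂g⁶ eg², CFSE = 6(−0.4) + 2(+0.6) = -1.2Δ_oct = -1.2 × 7370 = -8844 cm⁻¹.
Tetrahedral: e⁴ t₂⁴, CFSE = 4(−0.6) + 4(+0.4) = -0.8Δₜ = -0.8 × (4/9) × 7370 = -2620 cm⁻¹.
Subtracting, OSPE = -8844 − (-2620) = -6224 cm⁻¹.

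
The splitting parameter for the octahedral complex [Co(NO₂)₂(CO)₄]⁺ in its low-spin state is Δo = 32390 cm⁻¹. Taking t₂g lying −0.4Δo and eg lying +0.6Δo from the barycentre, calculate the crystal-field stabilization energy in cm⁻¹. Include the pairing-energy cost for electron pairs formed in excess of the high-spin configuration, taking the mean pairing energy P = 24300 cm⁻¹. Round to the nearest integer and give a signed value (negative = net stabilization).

-29136

Ligand charges: 2×(-1) from NO₂⁻ and 4×(+0) from CO sum to -2; with overall charge +1, Co is +3.
Co sits in group 9; removing 3 electrons leaves Co³⁺ with 9 − 3 = 6 d electrons.
Electron filling gives t₂g⁶ eg⁰.
CFSE(orbital) = 6×(-0.4Δo) + 0×(0.6Δo) = -2.4Δo; with Δo = 32390 cm⁻¹ that is -77736 cm⁻¹.
High-spin d⁶ would be t₂g⁴ eg² with 1 pair; low-spin has 3, so 2 excess pairs cost +2P = +48600 cm⁻¹.
Combining: -77736 + 48600 = -29136 cm⁻¹.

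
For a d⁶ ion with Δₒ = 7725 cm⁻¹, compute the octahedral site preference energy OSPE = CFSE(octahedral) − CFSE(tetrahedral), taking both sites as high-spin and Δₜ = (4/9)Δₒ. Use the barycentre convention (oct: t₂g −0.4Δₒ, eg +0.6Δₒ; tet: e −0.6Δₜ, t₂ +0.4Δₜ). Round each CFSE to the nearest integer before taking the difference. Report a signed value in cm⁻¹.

-1030

In an octahedral site d⁶ (HS) is t2g^4 e_g^2, giving CFSE(oct) = -0.4Δₒ = -3090 cm⁻¹.
In a tetrahedral site the filling is e^3 t2^3: CFSE(tet) = -0.6Δₜ = -0.6 × (4/9)(7725) = -2060 cm⁻¹.
OSPE = CFSE(oct) − CFSE(tet) = -3090 − (-2060) = -1030 cm⁻¹.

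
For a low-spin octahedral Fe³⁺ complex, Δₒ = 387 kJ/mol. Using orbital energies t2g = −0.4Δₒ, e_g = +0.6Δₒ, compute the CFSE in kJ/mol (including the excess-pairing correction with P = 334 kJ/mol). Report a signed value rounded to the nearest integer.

Fe sits in group 8; removing 3 electrons leaves Fe³⁺ with 8 − 3 = 5 d electrons.
Configuration: t2g^5 e_g^0.
CFSE(orbital) = 5×(-0.4Δₒ) + 0×(0.6Δₒ) = -2.0Δₒ; with Δₒ = 387 kJ/mol that is -774 kJ/mol.
Relative to high-spin t2g^3 e_g^2 (0 paired), the low-spin configuration has 2 additional pairs, contributing +2 × 334 = +668 kJ/mol.
Overall CFSE = -774 + 668 = -106 kJ/mol.

-106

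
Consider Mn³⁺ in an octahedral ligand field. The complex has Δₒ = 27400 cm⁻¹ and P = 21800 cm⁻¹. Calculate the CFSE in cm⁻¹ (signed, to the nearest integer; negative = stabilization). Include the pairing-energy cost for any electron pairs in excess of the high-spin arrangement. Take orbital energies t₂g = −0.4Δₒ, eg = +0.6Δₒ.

Mn is in group 7, so Mn³⁺ is d⁴ (7 − 3 = 4).
With Δₒ > P the complex is low-spin.
Filling d⁴ accordingly: t₂g⁴ eg⁰.
Orbital CFSE = -1.6Δₒ = -1.6 × 27400 = -43840 cm⁻¹.
Excess pairs vs high-spin: 1 − 0 = 1; pairing cost = +21800 cm⁻¹.
Net CFSE = -43840 + 21800 = -22040 cm⁻¹.

-22040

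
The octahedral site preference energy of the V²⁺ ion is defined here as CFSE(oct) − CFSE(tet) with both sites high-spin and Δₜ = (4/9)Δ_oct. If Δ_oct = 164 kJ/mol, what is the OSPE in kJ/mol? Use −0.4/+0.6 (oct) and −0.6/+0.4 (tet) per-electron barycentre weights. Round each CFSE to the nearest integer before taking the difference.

-139

V²⁺: group 5, so d-count = 5 − 2 = 3.
Octahedral (high-spin): t₂g³ eg⁰, CFSE = 3(−0.4) + 0(+0.6) = -1.2Δ_oct = -1.2 × 164 = -197 kJ/mol.
Tetrahedral e² t₂¹ gives -0.8Δₜ = -0.8 × (4/9) × 164 = -58 kJ/mol.
OSPE = CFSE(oct) − CFSE(tet) = -197 − (-58) = -139 kJ/mol.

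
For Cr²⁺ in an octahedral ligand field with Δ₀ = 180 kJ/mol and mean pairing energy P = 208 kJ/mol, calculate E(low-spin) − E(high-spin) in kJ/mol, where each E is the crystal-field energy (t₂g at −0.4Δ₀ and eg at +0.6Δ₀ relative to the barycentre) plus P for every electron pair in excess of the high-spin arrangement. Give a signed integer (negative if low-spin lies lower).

28

Cr is in group 6, so Cr²⁺ is d⁴ (6 − 2 = 4).
In the high-spin limit (t₂g³ eg¹) the orbital term is -0.6Δ₀ = -108 kJ/mol, with no excess pairing.
For low-spin the configuration is t₂g⁴ eg⁰: orbital energy -1.6 × 180 = -288 kJ/mol, and 1 additional pair relative to high-spin adds 208 kJ/mol, giving -80 kJ/mol.
Thus E(LS) − E(HS) = 28 kJ/mol.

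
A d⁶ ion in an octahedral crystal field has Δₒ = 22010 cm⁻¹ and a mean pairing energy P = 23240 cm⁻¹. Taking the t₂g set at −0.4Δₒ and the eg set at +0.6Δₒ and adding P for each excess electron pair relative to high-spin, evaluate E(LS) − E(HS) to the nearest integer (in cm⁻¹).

High-spin d⁶ fills as t₂g⁴ eg² with CFSE 4(−0.4) + 2(+0.6) = -0.4Δₒ = -8804 cm⁻¹.
Low-spin t₂g⁶ eg⁰ gives -2.4Δₒ = -52824 cm⁻¹, but forming 2 extra pairs costs 2P = 46480 cm⁻¹, so E(LS) = -52824 + 46480 = -6344 cm⁻¹.
Thus E(LS) − E(HS) = 2460 cm⁻¹.

2460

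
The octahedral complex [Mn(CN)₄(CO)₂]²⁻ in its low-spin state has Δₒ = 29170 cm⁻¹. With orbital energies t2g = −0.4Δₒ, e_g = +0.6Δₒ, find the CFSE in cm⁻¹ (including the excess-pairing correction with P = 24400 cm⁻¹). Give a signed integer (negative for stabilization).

-9540

Ligand charges: 4×(-1) from CN⁻ and 2×(+0) from CO sum to -4; with overall charge -2, Mn is +2.
Mn sits in group 7; removing 2 electrons leaves Mn²⁺ with 7 − 2 = 5 d electrons.
Electron filling gives t2g^5 e_g^0.
CFSE(orbital) = 5×(-0.4Δₒ) + 0×(0.6Δₒ) = -2.0Δₒ; with Δₒ = 29170 cm⁻¹ that is -58340 cm⁻¹.
Relative to high-spin t2g^3 e_g^2 (0 paired), the low-spin configuration has 2 additional pairs, contributing +2 × 24400 = +48800 cm⁻¹.
Net CFSE = -58340 + 48800 = -9540 cm⁻¹.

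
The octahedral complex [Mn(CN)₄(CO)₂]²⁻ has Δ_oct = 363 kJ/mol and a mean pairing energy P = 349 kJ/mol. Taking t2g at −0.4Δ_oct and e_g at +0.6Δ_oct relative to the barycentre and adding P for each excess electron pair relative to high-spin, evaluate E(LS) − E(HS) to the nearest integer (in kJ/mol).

-28

Ligand charges: 4×(-1) from CN⁻ and 2×(+0) from CO sum to -4; with overall charge -2, Mn is +2.
Mn is in group 7, so Mn²⁺ is d⁵ (7 − 2 = 5).
In the high-spin limit (t2g^3 e_g^2) the orbital term is 0.0Δ_oct = 0 kJ/mol, with no excess pairing.
For low-spin the configuration is t2g^5 e_g^0: orbital energy -2.0 × 363 = -726 kJ/mol, and 2 additional pairs relative to high-spin add 698 kJ/mol, giving -28 kJ/mol.
The difference is -28 − (0) = -28 kJ/mol, so low-spin lies lower.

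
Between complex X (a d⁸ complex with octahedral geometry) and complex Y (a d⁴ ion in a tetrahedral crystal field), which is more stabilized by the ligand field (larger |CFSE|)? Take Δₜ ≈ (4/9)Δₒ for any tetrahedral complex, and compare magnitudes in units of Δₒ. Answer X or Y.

X: For octahedral d⁸ the high- and low-spin configurations coincide; t2g^6 e_g^2, CFSE = -1.2Δₒ.
Y: Tetrahedral splitting is small, so the complex is high-spin; e^2 t2^2, CFSE = -0.4Δₜ ≈ -0.18Δₒ.
So X has the larger |CFSE|.

X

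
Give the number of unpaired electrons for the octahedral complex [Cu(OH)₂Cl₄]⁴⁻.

1

Ligand charges: 2×(-1) from OH⁻ and 4×(-1) from Cl⁻ sum to -6; with overall charge -4, Cu is +2.
Cu²⁺: group 11, so d-count = 11 − 2 = 9.
Configuration: t2g^6 e_g^3, giving 1 unpaired electron.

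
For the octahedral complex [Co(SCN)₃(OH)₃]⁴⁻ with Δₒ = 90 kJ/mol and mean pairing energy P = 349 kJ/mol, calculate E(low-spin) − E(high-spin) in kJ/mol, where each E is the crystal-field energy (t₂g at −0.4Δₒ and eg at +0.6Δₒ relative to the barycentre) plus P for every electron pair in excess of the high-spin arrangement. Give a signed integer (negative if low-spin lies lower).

259

Ligand charges: 3×(-1) from SCN⁻ and 3×(-1) from OH⁻ sum to -6; with overall charge -4, Co is +2.
Co sits in group 9; removing 2 electrons leaves Co²⁺ with 9 − 2 = 7 d electrons.
High-spin: t₂g⁵ eg², CFSE = -0.8Δₒ = -72 kJ/mol.
For low-spin the configuration is t₂g⁶ eg¹: orbital energy -1.8 × 90 = -162 kJ/mol, and 1 additional pair relative to high-spin adds 349 kJ/mol, giving 187 kJ/mol.
The difference is 187 − (-72) = 259 kJ/mol, so high-spin lies lower.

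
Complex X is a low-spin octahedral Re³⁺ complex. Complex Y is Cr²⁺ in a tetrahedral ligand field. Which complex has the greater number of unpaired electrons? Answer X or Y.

X: Re³⁺: group 7, so d-count = 7 − 3 = 4; t2g^4 e_g^0 → 2 unpaired.
Y: Group 6 minus oxidation state +2 gives a d⁴ configuration for Cr²⁺; Tetrahedral fields are weak (Δₜ ≈ 4/9 Δₒ), so electrons fill high-spin; e^2 t2^2 → 4 unpaired.
So Y has more unpaired electrons.

Y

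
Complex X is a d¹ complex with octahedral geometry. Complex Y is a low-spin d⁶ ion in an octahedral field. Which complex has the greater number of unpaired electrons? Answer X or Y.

X: t2g^1 e_g^0 → 1 unpaired.
Y: t₂g⁶ eg⁰ → 0 unpaired.
So X has more unpaired electrons.

X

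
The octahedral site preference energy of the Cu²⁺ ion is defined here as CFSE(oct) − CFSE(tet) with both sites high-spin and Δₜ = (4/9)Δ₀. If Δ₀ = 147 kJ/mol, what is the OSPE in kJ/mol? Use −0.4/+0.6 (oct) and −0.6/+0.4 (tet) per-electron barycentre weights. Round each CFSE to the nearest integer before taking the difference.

-62

Cu sits in group 11; removing 2 electrons leaves Cu²⁺ with 11 − 2 = 9 d electrons.
In an octahedral site d⁹ (HS) is t₂g⁶ eg³, giving CFSE(oct) = -0.6Δ₀ = -88 kJ/mol.
In a tetrahedral site the filling is e⁴ t₂⁵: CFSE(tet) = -0.4Δₜ = -0.4 × (4/9)(147) = -26 kJ/mol.
Subtracting, OSPE = -88 − (-26) = -62 kJ/mol.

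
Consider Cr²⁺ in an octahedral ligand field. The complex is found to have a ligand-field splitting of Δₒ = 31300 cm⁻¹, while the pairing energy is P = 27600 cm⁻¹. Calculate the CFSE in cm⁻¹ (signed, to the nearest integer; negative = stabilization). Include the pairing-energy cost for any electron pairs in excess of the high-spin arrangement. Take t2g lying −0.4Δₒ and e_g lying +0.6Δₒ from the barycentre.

Group 6 minus oxidation state +2 gives a d⁴ configuration for Cr²⁺.
Δₒ > P, so pairing is preferred: the ground state is low-spin.
Filling d⁴ accordingly: t2g^4 e_g^0.
Orbital CFSE = -1.6Δₒ = -1.6 × 31300 = -50080 cm⁻¹.
Excess pairs vs high-spin: 1 − 0 = 1; pairing cost = +27600 cm⁻¹.
Net CFSE = -50080 + 27600 = -22480 cm⁻¹.

-22480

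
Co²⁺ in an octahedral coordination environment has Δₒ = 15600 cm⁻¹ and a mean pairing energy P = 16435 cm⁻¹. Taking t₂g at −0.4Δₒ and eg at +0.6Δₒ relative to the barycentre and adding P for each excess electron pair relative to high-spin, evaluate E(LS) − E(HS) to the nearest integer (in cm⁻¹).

835

Co is in group 9, so Co²⁺ is d⁷ (9 − 2 = 7).
High-spin d⁷ fills as t₂g⁵ eg² with CFSE 5(−0.4) + 2(+0.6) = -0.8Δₒ = -12480 cm⁻¹.
Low-spin: t₂g⁶ eg¹, orbital CFSE = -1.8Δₒ = -28080 cm⁻¹; plus 1 excess pair × P = +16435 cm⁻¹; total -11645 cm⁻¹.
The difference is -11645 − (-12480) = 835 cm⁻¹, so high-spin lies lower.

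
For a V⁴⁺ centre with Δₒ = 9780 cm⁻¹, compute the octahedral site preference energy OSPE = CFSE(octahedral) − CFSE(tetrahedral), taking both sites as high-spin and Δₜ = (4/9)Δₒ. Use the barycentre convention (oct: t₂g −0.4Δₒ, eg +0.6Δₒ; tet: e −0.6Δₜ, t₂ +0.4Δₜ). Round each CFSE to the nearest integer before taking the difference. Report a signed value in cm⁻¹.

-1304

V is in group 5, so V⁴⁺ is d¹ (5 − 4 = 1).
Octahedral (high-spin): t₂g¹ eg⁰, CFSE = 1(−0.4) + 0(+0.6) = -0.4Δₒ = -0.4 × 9780 = -3912 cm⁻¹.
Tetrahedral e¹ t₂⁰ gives -0.6Δₜ = -0.6 × (4/9) × 9780 = -2608 cm⁻¹.
Subtracting, OSPE = -3912 − (-2608) = -1304 cm⁻¹.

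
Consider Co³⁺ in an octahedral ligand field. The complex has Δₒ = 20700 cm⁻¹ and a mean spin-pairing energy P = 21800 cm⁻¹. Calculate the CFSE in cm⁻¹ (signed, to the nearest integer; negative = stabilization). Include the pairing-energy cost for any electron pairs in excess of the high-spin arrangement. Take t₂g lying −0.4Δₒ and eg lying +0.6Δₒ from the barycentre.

Co³⁺: group 9, so d-count = 9 − 3 = 6.
With Δₒ < P the complex is high-spin.
Configuration: t₂g⁴ eg².
Orbital CFSE = -0.4Δₒ = -0.4 × 20700 = -8280 cm⁻¹.
High-spin has no excess pairs, so no pairing correction applies.

-8280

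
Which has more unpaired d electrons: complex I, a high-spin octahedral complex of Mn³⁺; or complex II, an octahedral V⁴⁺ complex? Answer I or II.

I

I: Group 7 minus oxidation state +3 gives a d⁴ configuration for Mn³⁺; t₂g³ eg¹ → 4 unpaired.
II: Group 5 minus oxidation state +4 gives a d¹ configuration for V⁴⁺; t2g^1 e_g^0 → 1 unpaired.
So I has more unpaired electrons.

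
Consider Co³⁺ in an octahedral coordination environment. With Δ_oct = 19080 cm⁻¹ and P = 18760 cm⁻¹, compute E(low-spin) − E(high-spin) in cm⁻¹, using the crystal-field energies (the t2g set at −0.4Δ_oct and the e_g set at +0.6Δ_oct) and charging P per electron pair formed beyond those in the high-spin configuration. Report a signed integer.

Co³⁺: group 9, so d-count = 9 − 3 = 6.
In the high-spin limit (t2g^4 e_g^2) the orbital term is -0.4Δ_oct = -7632 cm⁻¹, with no excess pairing.
Low-spin t2g^6 e_g^0 gives -2.4Δ_oct = -45792 cm⁻¹, but forming 2 extra pairs costs 2P = 37520 cm⁻¹, so E(LS) = -45792 + 37520 = -8272 cm⁻¹.
E(LS) − E(HS) = -8272 − (-7632) = -640 cm⁻¹.

-640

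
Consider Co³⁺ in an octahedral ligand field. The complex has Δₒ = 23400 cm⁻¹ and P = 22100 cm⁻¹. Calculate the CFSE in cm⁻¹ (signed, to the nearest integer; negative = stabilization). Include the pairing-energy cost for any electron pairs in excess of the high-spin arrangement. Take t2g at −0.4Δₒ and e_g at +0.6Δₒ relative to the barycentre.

Co sits in group 9; removing 3 electrons leaves Co³⁺ with 9 − 3 = 6 d electrons.
Here Δₒ > P (23400 > 22100), so the low-spin state is favoured.
That gives t2g^6 e_g^0.
Orbital CFSE = -2.4Δₒ = -2.4 × 23400 = -56160 cm⁻¹.
Excess pairs vs high-spin: 3 − 1 = 2; pairing cost = +44200 cm⁻¹.
Net CFSE = -56160 + 44200 = -11960 cm⁻¹.

-11960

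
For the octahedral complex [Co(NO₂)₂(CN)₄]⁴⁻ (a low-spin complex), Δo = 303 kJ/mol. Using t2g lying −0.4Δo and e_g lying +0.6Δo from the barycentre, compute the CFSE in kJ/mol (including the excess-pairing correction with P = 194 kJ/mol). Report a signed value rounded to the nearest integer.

-351

Ligand charges: 2×(-1) from NO₂⁻ and 4×(-1) from CN⁻ sum to -6; with overall charge -4, Co is +2.
Co is in group 9, so Co²⁺ is d⁷ (9 − 2 = 7).
Configuration: t2g^6 e_g^1.
CFSE(orbital) = 6×(-0.4Δo) + 1×(0.6Δo) = -1.8Δo; with Δo = 303 kJ/mol that is -545 kJ/mol.
Pairing penalty: 3 pairs vs 2 in the high-spin reference → 1 extra × P = 194 kJ/mol.
Net CFSE = -545 + 194 = -351 kJ/mol.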